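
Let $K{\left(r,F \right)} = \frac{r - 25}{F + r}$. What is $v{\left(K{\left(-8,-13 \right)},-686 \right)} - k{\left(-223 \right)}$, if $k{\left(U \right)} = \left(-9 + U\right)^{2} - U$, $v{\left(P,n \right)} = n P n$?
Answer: $685461$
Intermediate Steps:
$K{\left(r,F \right)} = \frac{-25 + r}{F + r}$
$v{\left(P,n \right)} = P n^{2}$ ($v{\left(P,n \right)} = P n n = P n^{2}$)
$v{\left(K{\left(-8,-13 \right)},-686 \right)} - k{\left(-223 \right)} = \frac{-25 - 8}{-13 - 8} \left(-686\right)^{2} - \left(\left(-9 - 223\right)^{2} - -223\right) = \frac{1}{-21} \left(-33\right) 470596 - \left(\left(-232\right)^{2} + 223\right) = \left(- \frac{1}{21}\right) \left(-33\right) 470596 - \left(53824 + 223\right) = \frac{11}{7} \cdot 470596 - 54047 = 739508 - 54047 = 685461$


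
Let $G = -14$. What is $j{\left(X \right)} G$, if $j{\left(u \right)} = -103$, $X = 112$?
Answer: $1442$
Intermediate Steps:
$j{\left(X \right)} G = \left(-103\right) \left(-14\right) = 1442$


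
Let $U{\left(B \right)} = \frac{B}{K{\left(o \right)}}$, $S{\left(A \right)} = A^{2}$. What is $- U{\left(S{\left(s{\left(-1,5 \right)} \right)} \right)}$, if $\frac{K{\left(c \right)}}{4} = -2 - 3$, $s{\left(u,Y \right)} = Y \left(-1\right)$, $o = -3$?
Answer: $\frac{5}{4} \approx 1.25$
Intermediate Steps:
$s{\left(u,Y \right)} = - Y$
$K{\left(c \right)} = -20$ ($K{\left(c \right)} = 4 \left(-2 - 3\right) = 4 \left(-5\right) = -20$)
$U{\left(B \right)} = - \frac{B}{20}$ ($U{\left(B \right)} = \frac{B}{-20} = B \left(- \frac{1}{20}\right) = - \frac{B}{20}$)
$- U{\left(S{\left(s{\left(-1,5 \right)} \right)} \right)} = - \frac{\left(-1\right) \left(\left(-1\right) 5\right)^{2}}{20} = - \frac{\left(-1\right) \left(-5\right)^{2}}{20} = - \frac{\left(-1\right) 25}{20} = \left(-1\right) \left(- \frac{5}{4}\right) = \frac{5}{4}$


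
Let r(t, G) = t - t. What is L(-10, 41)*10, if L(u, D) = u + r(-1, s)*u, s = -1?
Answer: -100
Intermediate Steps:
r(t, G) = 0
L(u, D) = u (L(u, D) = u + 0*u = u + 0 = u)
L(-10, 41)*10 = -10*10 = -100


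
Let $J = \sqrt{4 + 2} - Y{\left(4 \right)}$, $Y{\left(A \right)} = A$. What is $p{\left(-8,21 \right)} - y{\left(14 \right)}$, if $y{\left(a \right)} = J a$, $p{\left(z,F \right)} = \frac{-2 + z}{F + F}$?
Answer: $\frac{1171}{21} - 14 \sqrt{6} \approx 21.469$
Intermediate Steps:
$p{\left(z,F \right)} = \frac{-2 + z}{2 F}$
$J = -4 + \sqrt{6}$ ($J = \sqrt{4 + 2} - 4 = \sqrt{6} - 4 = -4 + \sqrt{6} \approx -1.5505$)
$y{\left(a \right)} = a \left(-4 + \sqrt{6}\right)$ ($y{\left(a \right)} = \left(-4 + \sqrt{6}\right) a = a \left(-4 + \sqrt{6}\right)$)
$p{\left(-8,21 \right)} - y{\left(14 \right)} = \frac{-2 - 8}{2 \cdot 21} - 14 \left(-4 + \sqrt{6}\right) = \frac{1}{2} \cdot \frac{1}{21} \left(-10\right) - \left(-56 + 14 \sqrt{6}\right) = - \frac{5}{21} + \left(56 - 14 \sqrt{6}\right) = \frac{1171}{21} - 14 \sqrt{6}$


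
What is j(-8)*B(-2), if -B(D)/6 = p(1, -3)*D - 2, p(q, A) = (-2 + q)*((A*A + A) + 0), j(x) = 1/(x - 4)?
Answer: 5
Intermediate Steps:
j(x) = 1/(-4 + x)
p(q, A) = (-2 + q)*(A + A²) (p(q, A) = (-2 + q)*((A² + A) + 0) = (-2 + q)*((A + A²) + 0) = (-2 + q)*(A + A²))
B(D) = 12 + 36*D (B(D) = -6*((-3*(-2 + 1 - 2*(-3) - 3*1))*D - 2) = -6*((-3*(-2 + 1 + 6 - 3))*D - 2) = -6*((-3*2)*D - 2) = -6*(-6*D - 2) = -6*(-2 - 6*D) = 12 + 36*D)
j(-8)*B(-2) = (12 + 36*(-2))/(-4 - 8) = (12 - 72)/(-12) = -1/12*(-60) = 5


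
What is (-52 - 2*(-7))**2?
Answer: 1444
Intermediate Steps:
(-52 - 2*(-7))**2 = (-52 + 14)**2 = (-38)**2 = 1444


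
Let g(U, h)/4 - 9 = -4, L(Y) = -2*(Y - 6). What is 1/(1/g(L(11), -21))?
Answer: 20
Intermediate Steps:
L(Y) = 12 - 2*Y (L(Y) = -2*(-6 + Y) = 12 - 2*Y)
g(U, h) = 20 (g(U, h) = 36 + 4*(-4) = 36 - 16 = 20)
1/(1/g(L(11), -21)) = 1/(1/20) = 20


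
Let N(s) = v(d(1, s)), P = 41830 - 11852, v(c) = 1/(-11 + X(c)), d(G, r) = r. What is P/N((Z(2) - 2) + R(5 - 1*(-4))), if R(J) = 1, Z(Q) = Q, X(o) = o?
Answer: -299780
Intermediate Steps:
v(c) = 1/(-11 + c)
P = 29978
N(s) = 1/(-11 + s)
P/N((Z(2) - 2) + R(5 - 1*(-4))) = 29978/(1/(-11 + ((2 - 2) + 1))) = 29978/(1/(-11 + (0 + 1))) = 29978/(1/(-11 + 1)) = 29978/(1/(-10)) = 29978/(-⅒) = 29978*(-10) = -299780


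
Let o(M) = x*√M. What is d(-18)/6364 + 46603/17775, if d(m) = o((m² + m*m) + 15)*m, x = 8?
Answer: 46603/17775 - 36*√663/1591 ≈ 2.0392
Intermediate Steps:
o(M) = 8*√M
d(m) = 8*m*√(15 + 2*m²) (d(m) = (8*√((m² + m*m) + 15))*m = (8*√((m² + m²) + 15))*m = (8*√(2*m² + 15))*m = (8*√(15 + 2*m²))*m = 8*m*√(15 + 2*m²))
d(-18)/6364 + 46603/17775 = (8*(-18)*√(15 + 2*(-18)²))/6364 + 46603/17775 = (8*(-18)*√(15 + 2*324))*(1/6364) + 46603*(1/17775) = (8*(-18)*√(15 + 648))*(1/6364) + 46603/17775 = (8*(-18)*√663)*(1/6364) + 46603/17775 = -144*√663*(1/6364) + 46603/17775 = -36*√663/1591 + 46603/17775 = 46603/17775 - 36*√663/1591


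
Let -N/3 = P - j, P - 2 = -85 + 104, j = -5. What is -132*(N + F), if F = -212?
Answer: 38280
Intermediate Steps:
P = 21 (P = 2 + (-85 + 104) = 2 + 19 = 21)
N = -78 (N = -3*(21 - 1*(-5)) = -3*(21 + 5) = -3*26 = -78)
-132*(N + F) = -132*(-78 - 212) = -132*(-290) = 38280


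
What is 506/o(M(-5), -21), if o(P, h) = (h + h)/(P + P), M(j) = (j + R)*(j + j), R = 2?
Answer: -5060/7 ≈ -722.86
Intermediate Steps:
M(j) = 2*j*(2 + j) (M(j) = (j + 2)*(j + j) = (2 + j)*(2*j) = 2*j*(2 + j))
o(P, h) = h/P (o(P, h) = (2*h)/((2*P)) = (2*h)*(1/(2*P)) = h/P)
506/o(M(-5), -21) = 506/((-21*(-1/(10*(2 - 5))))) = 506/((-21/(2*(-5)*(-3)))) = 506/((-21/30)) = 506/((-21*1/30)) = 506/(-7/10) = 506*(-10/7) = -5060/7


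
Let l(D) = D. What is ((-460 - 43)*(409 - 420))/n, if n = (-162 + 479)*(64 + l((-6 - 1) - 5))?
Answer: 5533/16484 ≈ 0.33566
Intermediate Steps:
n = 16484 (n = (-162 + 479)*(64 + ((-6 - 1) - 5)) = 317*(64 + (-7 - 5)) = 317*(64 - 12) = 317*52 = 16484)
((-460 - 43)*(409 - 420))/n = ((-460 - 43)*(409 - 420))/16484 = -503*(-11)*(1/16484) = 5533*(1/16484) = 5533/16484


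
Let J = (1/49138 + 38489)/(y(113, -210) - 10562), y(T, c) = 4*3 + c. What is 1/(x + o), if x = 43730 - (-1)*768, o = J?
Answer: 528724880/23525308437757 ≈ 2.2475e-5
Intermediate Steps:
y(T, c) = 12 + c
J = -1891272483/528724880 (J = (1/49138 + 38489)/((12 - 210) - 10562) = (1/49138 + 38489)/(-198 - 10562) = (1891272483/49138)/(-10760) = (1891272483/49138)*(-1/10760) = -1891272483/528724880 ≈ -3.5770)
o = -1891272483/528724880 ≈ -3.5770
x = 44498 (x = 43730 - 1*(-768) = 43730 + 768 = 44498)
1/(x + o) = 1/(44498 - 1891272483/528724880) = 1/(23525308437757/528724880) = 528724880/23525308437757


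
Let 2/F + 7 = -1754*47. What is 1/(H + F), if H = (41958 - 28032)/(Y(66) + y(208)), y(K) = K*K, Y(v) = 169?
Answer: 3580833685/1148042204 ≈ 3.1191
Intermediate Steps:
F = -2/82445 (F = 2/(-7 - 1754*47) = 2/(-7 - 82438) = 2/(-82445) = 2*(-1/82445) = -2/82445 ≈ -2.4259e-5)
y(K) = K²
H = 13926/43433 (H = (41958 - 28032)/(169 + 208²) = 13926/(169 + 43264) = 13926/43433 ≈ 0.32063)
1/(H + F) = 1/(13926/43433 - 2/82445) = 1/(1148042204/3580833685) = 3580833685/1148042204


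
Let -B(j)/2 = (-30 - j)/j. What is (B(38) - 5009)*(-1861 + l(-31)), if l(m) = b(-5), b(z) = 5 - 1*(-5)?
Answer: 176035653/19 ≈ 9.2650e+6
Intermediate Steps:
b(z) = 10 (b(z) = 5 + 5 = 10)
B(j) = -2*(-30 - j)/j
l(m) = 10
(B(38) - 5009)*(-1861 + l(-31)) = ((2 + 60/38) - 5009)*(-1861 + 10) = ((2 + 60*(1/38)) - 5009)*(-1851) = ((2 + 30/19) - 5009)*(-1851) = (68/19 - 5009)*(-1851) = -95103/19*(-1851) = 176035653/19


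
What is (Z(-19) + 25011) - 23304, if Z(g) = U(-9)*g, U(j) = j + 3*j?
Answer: 2391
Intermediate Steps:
U(j) = 4*j
Z(g) = -36*g (Z(g) = (4*(-9))*g = -36*g)
(Z(-19) + 25011) - 23304 = (-36*(-19) + 25011) - 23304 = (684 + 25011) - 23304 = 25695 - 23304 = 2391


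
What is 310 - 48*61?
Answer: -2618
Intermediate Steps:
310 - 48*61 = 310 - 2928 = -2618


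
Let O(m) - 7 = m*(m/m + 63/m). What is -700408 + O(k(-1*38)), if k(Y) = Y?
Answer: -700376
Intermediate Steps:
O(m) = 7 + m*(1 + 63/m) (O(m) = 7 + m*(m/m + 63/m) = 7 + m*(1 + 63/m))
-700408 + O(k(-1*38)) = -700408 + (70 - 1*38) = -700408 + (70 - 38) = -700408 + 32 = -700376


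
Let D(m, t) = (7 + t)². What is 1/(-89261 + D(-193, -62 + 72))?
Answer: -1/88972 ≈ -1.1239e-5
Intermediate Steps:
1/(-89261 + D(-193, -62 + 72)) = 1/(-89261 + (7 + (-62 + 72))²) = 1/(-89261 + (7 + 10)²) = 1/(-89261 + 17²) = 1/(-89261 + 289) = 1/(-88972) = -1/88972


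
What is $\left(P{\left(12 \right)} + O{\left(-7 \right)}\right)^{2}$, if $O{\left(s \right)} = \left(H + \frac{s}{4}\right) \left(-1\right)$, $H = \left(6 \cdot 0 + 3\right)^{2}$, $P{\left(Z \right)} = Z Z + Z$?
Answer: $\frac{354025}{16} \approx 22127.0$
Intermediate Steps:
$P{\left(Z \right)} = Z + Z^{2}$ ($P{\left(Z \right)} = Z^{2} + Z = Z + Z^{2}$)
$H = 9$ ($H = \left(0 + 3\right)^{2} = 3^{2} = 9$)
$O{\left(s \right)} = -9 - \frac{s}{4}$ ($O{\left(s \right)} = \left(9 + \frac{s}{4}\right) \left(-1\right) = -9 - \frac{s}{4}$)
$\left(P{\left(12 \right)} + O{\left(-7 \right)}\right)^{2} = \left(12 \left(1 + 12\right) - \frac{29}{4}\right)^{2} = \left(12 \cdot 13 + \left(-9 + \frac{7}{4}\right)\right)^{2} = \left(156 - \frac{29}{4}\right)^{2} = \left(\frac{595}{4}\right)^{2} = \frac{354025}{16}$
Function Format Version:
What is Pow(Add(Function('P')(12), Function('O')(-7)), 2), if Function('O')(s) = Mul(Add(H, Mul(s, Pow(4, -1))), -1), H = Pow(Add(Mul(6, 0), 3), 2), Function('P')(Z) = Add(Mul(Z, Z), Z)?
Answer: Rational(354025, 16) ≈ 22127.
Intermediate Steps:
Function('P')(Z) = Add(Z, Pow(Z, 2)) (Function('P')(Z) = Add(Pow(Z, 2), Z) = Add(Z, Pow(Z, 2)))
H = 9 (H = Pow(Add(0, 3), 2) = Pow(3, 2) = 9)
Function('O')(s) = Add(-9, Mul(Rational(-1, 4), s)) (Function('O')(s) = Mul(Add(9, Mul(s, Pow(4, -1))), -1) = Mul(Add(9, Mul(s, Rational(1, 4))), -1) = Mul(Add(9, Mul(Rational(1, 4), s)), -1) = Add(-9, Mul(Rational(-1, 4), s)))
Pow(Add(Function('P')(12), Function('O')(-7)), 2) = Pow(Add(Mul(12, Add(1, 12)), Add(-9, Mul(Rational(-1, 4), -7))), 2) = Pow(Add(Mul(12, 13), Add(-9, Rational(7, 4))), 2) = Pow(Add(156, Rational(-29, 4)), 2) = Pow(Rational(595, 4), 2) = Rational(354025, 16)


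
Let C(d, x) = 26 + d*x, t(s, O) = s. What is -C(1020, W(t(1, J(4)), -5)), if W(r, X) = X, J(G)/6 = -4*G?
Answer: 5074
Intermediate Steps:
J(G) = -24*G (J(G) = 6*(-4*G) = -24*G)
-C(1020, W(t(1, J(4)), -5)) = -(26 + 1020*(-5)) = -(26 - 5100) = -1*(-5074) = 5074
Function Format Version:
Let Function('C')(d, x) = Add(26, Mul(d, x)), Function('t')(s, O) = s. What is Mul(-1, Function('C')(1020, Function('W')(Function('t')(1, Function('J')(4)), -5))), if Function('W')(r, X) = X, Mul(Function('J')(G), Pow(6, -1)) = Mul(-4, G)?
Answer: 5074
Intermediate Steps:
Function('J')(G) = Mul(-24, G) (Function('J')(G) = Mul(6, Mul(-4, G)) = Mul(-24, G))
Mul(-1, Function('C')(1020, Function('W')(Function('t')(1, Function('J')(4)), -5))) = Mul(-1, Add(26, Mul(1020, -5))) = Mul(-1, Add(26, -5100)) = Mul(-1, -5074) = 5074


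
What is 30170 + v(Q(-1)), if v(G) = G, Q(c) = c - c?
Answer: 30170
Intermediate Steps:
Q(c) = 0
30170 + v(Q(-1)) = 30170 + 0 = 30170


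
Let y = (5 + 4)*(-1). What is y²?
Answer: 81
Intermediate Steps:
y = -9 (y = 9*(-1) = -9)
y² = (-9)² = 81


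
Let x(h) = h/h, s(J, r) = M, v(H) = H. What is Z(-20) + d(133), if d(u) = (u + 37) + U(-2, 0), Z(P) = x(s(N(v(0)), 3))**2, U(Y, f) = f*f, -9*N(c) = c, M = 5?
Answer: 171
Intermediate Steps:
N(c) = -c/9
U(Y, f) = f**2
s(J, r) = 5
x(h) = 1
Z(P) = 1 (Z(P) = 1**2 = 1)
d(u) = 37 + u (d(u) = (u + 37) + 0**2 = (37 + u) + 0 = 37 + u)
Z(-20) + d(133) = 1 + (37 + 133) = 1 + 170 = 171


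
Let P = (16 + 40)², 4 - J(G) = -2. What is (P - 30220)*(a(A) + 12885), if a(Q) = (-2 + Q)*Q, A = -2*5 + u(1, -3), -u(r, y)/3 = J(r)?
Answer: -371727900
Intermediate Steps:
J(G) = 6 (J(G) = 4 - 1*(-2) = 4 + 2 = 6)
u(r, y) = -18 (u(r, y) = -3*6 = -18)
P = 3136 (P = 56² = 3136)
A = -28 (A = -2*5 - 18 = -10 - 18 = -28)
a(Q) = Q*(-2 + Q)
(P - 30220)*(a(A) + 12885) = (3136 - 30220)*(-28*(-2 - 28) + 12885) = -27084*(-28*(-30) + 12885) = -27084*(840 + 12885) = -27084*13725 = -371727900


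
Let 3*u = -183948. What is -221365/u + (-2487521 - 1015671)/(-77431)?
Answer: 231942233987/4747759196 ≈ 48.853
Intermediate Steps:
u = -61316 (u = (⅓)*(-183948) = -61316)
-221365/u + (-2487521 - 1015671)/(-77431) = -221365/(-61316) + (-2487521 - 1015671)/(-77431) = -221365*(-1/61316) - 3503192*(-1/77431) = 221365/61316 + 3503192/77431 = 231942233987/4747759196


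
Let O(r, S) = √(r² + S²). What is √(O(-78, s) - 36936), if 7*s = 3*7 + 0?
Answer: √(-36936 + 3*√677) ≈ 191.98*I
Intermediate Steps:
s = 3 (s = (3*7 + 0)/7 = (21 + 0)/7 = (⅐)*21 = 3)
O(r, S) = √(S² + r²)
√(O(-78, s) - 36936) = √(√(3² + (-78)²) - 36936) = √(√(9 + 6084) - 36936) = √(√6093 - 36936) = √(3*√677 - 36936) = √(-36936 + 3*√677)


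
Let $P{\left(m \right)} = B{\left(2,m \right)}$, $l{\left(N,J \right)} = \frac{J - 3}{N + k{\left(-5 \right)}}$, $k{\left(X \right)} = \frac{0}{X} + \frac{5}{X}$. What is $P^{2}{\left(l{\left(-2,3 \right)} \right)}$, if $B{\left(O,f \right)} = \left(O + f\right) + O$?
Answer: $16$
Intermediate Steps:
$k{\left(X \right)} = \frac{5}{X}$ ($k{\left(X \right)} = 0 + \frac{5}{X} = \frac{5}{X}$)
$B{\left(O,f \right)} = f + 2 O$
$l{\left(N,J \right)} = \frac{-3 + J}{-1 + N}$ ($l{\left(N,J \right)} = \frac{J - 3}{N + \frac{5}{-5}} = \frac{-3 + J}{N + 5 \left(- \frac{1}{5}\right)} = \frac{-3 + J}{N - 1} = \frac{-3 + J}{-1 + N}$)
$P{\left(m \right)} = 4 + m$ ($P{\left(m \right)} = m + 2 \cdot 2 = m + 4 = 4 + m$)
$P^{2}{\left(l{\left(-2,3 \right)} \right)} = \left(4 + \frac{-3 + 3}{-1 - 2}\right)^{2} = \left(4 + \frac{1}{-3} \cdot 0\right)^{2} = \left(4 - 0\right)^{2} = \left(4 + 0\right)^{2} = 4^{2} = 16$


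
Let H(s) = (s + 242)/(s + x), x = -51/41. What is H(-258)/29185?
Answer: 656/310207365 ≈ 2.1147e-6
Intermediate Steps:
x = -51/41 (x = -51*1/41 = -51/41 ≈ -1.2439)
H(s) = (242 + s)/(-51/41 + s) (H(s) = (s + 242)/(s - 51/41) = (242 + s)/(-51/41 + s))
H(-258)/29185 = (41*(242 - 258)/(-51 + 41*(-258)))/29185 = (41*(-16)/(-51 - 10578))*(1/29185) = (41*(-16)/(-10629))*(1/29185) = (41*(-1/10629)*(-16))*(1/29185) = (656/10629)*(1/29185) = 656/310207365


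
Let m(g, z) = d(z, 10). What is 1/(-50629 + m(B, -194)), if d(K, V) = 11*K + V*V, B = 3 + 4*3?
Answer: -1/52663 ≈ -1.8989e-5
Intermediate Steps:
B = 15 (B = 3 + 12 = 15)
d(K, V) = V**2 + 11*K (d(K, V) = 11*K + V**2 = V**2 + 11*K)
m(g, z) = 100 + 11*z (m(g, z) = 10**2 + 11*z = 100 + 11*z)
1/(-50629 + m(B, -194)) = 1/(-50629 + (100 + 11*(-194))) = 1/(-50629 + (100 - 2134)) = 1/(-50629 - 2034) = 1/(-52663) = -1/52663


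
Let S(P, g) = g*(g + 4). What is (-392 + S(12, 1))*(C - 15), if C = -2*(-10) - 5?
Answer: 0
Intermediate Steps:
S(P, g) = g*(4 + g)
C = 15 (C = 20 - 5 = 15)
(-392 + S(12, 1))*(C - 15) = (-392 + 1*(4 + 1))*(15 - 15) = (-392 + 1*5)*0 = (-392 + 5)*0 = -387*0 = 0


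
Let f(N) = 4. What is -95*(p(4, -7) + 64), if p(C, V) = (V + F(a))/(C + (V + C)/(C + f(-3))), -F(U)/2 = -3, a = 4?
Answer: -175560/29 ≈ -6053.8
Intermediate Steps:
F(U) = 6 (F(U) = -2*(-3) = 6)
p(C, V) = (6 + V)/(C + (C + V)/(4 + C)) (p(C, V) = (V + 6)/(C + (V + C)/(C + 4)) = (6 + V)/(C + (C + V)/(4 + C)))
-95*(p(4, -7) + 64) = -95*((24 + 4*(-7) + 6*4 + 4*(-7))/(-7 + 4**2 + 5*4) + 64) = -95*((24 - 28 + 24 - 28)/(-7 + 16 + 20) + 64) = -95*(-8/29 + 64) = -95*1848/29 = -175560/29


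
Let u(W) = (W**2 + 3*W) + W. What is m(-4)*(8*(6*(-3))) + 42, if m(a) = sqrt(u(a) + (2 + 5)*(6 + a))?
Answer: 42 - 144*sqrt(14) ≈ -496.80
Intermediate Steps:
u(W) = W**2 + 4*W
m(a) = sqrt(42 + 7*a + a*(4 + a)) (m(a) = sqrt(a*(4 + a) + (2 + 5)*(6 + a)) = sqrt(a*(4 + a) + 7*(6 + a)) = sqrt(a*(4 + a) + (42 + 7*a)) = sqrt(42 + 7*a + a*(4 + a)))
m(-4)*(8*(6*(-3))) + 42 = sqrt(42 + (-4)**2 + 11*(-4))*(8*(6*(-3))) + 42 = sqrt(42 + 16 - 44)*(8*(-18)) + 42 = sqrt(14)*(-144) + 42 = -144*sqrt(14) + 42 = 42 - 144*sqrt(14)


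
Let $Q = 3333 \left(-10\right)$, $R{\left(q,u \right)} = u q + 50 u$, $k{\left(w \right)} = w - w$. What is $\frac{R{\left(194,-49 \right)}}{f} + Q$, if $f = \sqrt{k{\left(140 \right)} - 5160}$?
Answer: $-33330 + \frac{2989 i \sqrt{1290}}{645} \approx -33330.0 + 166.44 i$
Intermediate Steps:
$k{\left(w \right)} = 0$
$R{\left(q,u \right)} = 50 u + q u$ ($R{\left(q,u \right)} = q u + 50 u = 50 u + q u$)
$f = 2 i \sqrt{1290}$ ($f = \sqrt{0 - 5160} = \sqrt{-5160} = 2 i \sqrt{1290} \approx 71.833 i$)
$Q = -33330$
$\frac{R{\left(194,-49 \right)}}{f} + Q = \frac{\left(-49\right) \left(50 + 194\right)}{2 i \sqrt{1290}} - 33330 = \left(-49\right) 244 \left(- \frac{i \sqrt{1290}}{2580}\right) - 33330 = - 11956 \left(- \frac{i \sqrt{1290}}{2580}\right) - 33330 = \frac{2989 i \sqrt{1290}}{645} - 33330 = -33330 + \frac{2989 i \sqrt{1290}}{645}$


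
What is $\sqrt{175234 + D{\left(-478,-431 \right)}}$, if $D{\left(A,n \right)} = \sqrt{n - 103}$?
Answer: $\sqrt{175234 + i \sqrt{534}} \approx 418.61 + 0.028 i$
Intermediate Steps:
$D{\left(A,n \right)} = \sqrt{-103 + n}$
$\sqrt{175234 + D{\left(-478,-431 \right)}} = \sqrt{175234 + \sqrt{-103 - 431}} = \sqrt{175234 + \sqrt{-534}} = \sqrt{175234 + i \sqrt{534}}$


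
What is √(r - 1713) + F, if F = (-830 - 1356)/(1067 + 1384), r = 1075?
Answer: -2186/2451 + I*√638 ≈ -0.89188 + 25.259*I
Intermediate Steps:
F = -2186/2451 ≈ -0.89188
√(r - 1713) + F = √(1075 - 1713) - 2186/2451 = √(-638) - 2186/2451 = I*√638 - 2186/2451 = -2186/2451 + I*√638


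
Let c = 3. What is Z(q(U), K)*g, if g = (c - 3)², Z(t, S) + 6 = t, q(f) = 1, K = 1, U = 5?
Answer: 0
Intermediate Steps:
Z(t, S) = -6 + t
g = 0 (g = (3 - 3)² = 0² = 0)
Z(q(U), K)*g = (-6 + 1)*0 = -5*0 = 0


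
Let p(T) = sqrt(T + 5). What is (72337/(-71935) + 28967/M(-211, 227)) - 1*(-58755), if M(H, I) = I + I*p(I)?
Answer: 221621249607811/3772055595 + 57934*sqrt(58)/52437 ≈ 58762.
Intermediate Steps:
p(T) = sqrt(5 + T)
M(H, I) = I + I*sqrt(5 + I)
(72337/(-71935) + 28967/M(-211, 227)) - 1*(-58755) = (72337/(-71935) + 28967/((227*(1 + sqrt(5 + 227))))) - 1*(-58755) = (72337*(-1/71935) + 28967/((227*(1 + sqrt(232))))) + 58755 = (-72337/71935 + 28967/((227*(1 + 2*sqrt(58))))) + 58755 = (-72337/71935 + 28967/(227 + 454*sqrt(58))) + 58755 = 4226468588/71935 + 28967/(227 + 454*sqrt(58))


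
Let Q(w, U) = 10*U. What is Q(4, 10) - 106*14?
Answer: -1384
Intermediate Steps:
Q(4, 10) - 106*14 = 10*10 - 106*14 = 100 - 1484 = -1384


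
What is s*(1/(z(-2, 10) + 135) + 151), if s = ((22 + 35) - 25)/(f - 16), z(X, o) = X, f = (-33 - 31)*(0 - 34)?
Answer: 40168/17955 ≈ 2.2371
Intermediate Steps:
f = 2176 (f = -64*(-34) = 2176)
s = 2/135 (s = ((22 + 35) - 25)/(2176 - 16) = (57 - 25)/2160 = 32*(1/2160) = 2/135 ≈ 0.014815)
s*(1/(z(-2, 10) + 135) + 151) = 2*(1/(-2 + 135) + 151)/135 = 2*(1/133 + 151)/135 = (2/135)*(20084/133) = 40168/17955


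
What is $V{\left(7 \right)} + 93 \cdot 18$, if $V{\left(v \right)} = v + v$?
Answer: $1688$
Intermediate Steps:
$V{\left(v \right)} = 2 v$
$V{\left(7 \right)} + 93 \cdot 18 = 2 \cdot 7 + 93 \cdot 18 = 14 + 1674 = 1688$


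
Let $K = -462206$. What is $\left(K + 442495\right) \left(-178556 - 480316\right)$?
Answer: $12987025992$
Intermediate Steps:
$\left(K + 442495\right) \left(-178556 - 480316\right) = \left(-462206 + 442495\right) \left(-178556 - 480316\right) = \left(-19711\right) \left(-658872\right) = 12987025992$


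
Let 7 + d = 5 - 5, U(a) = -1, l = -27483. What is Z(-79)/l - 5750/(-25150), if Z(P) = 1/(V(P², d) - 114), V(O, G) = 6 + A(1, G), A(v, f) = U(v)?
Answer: 344499908/1506810441 ≈ 0.22863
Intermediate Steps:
A(v, f) = -1
d = -7 (d = -7 + (5 - 5) = -7 + 0 = -7)
V(O, G) = 5 (V(O, G) = 6 - 1 = 5)
Z(P) = -1/109 (Z(P) = 1/(5 - 114) = 1/(-109) = -1/109)
Z(-79)/l - 5750/(-25150) = -1/109/(-27483) - 5750/(-25150) = -1/109*(-1/27483) - 5750*(-1/25150) = 1/2995647 + 115/503 = 344499908/1506810441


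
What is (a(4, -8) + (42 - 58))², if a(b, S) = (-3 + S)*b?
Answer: 3600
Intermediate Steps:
a(b, S) = b*(-3 + S)
(a(4, -8) + (42 - 58))² = (4*(-3 - 8) + (42 - 58))² = (4*(-11) - 16)² = (-44 - 16)² = (-60)² = 3600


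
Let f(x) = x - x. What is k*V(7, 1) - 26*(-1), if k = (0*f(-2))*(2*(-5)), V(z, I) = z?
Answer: 26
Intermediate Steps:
f(x) = 0
k = 0 (k = (0*0)*(2*(-5)) = 0*(-10) = 0)
k*V(7, 1) - 26*(-1) = 0*7 - 26*(-1) = 0 + 26 = 26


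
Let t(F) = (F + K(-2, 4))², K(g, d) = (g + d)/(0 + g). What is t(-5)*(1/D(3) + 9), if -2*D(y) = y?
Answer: 300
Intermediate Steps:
D(y) = -y/2
K(g, d) = (d + g)/g
t(F) = (-1 + F)² (t(F) = (F + (4 - 2)/(-2))² = (F - ½*2)² = (F - 1)² = (-1 + F)²)
t(-5)*(1/D(3) + 9) = (-1 - 5)²*(1/(-½*3) + 9) = (-6)²*(1/(-3/2) + 9) = 36*(-⅔ + 9) = 36*(25/3) = 300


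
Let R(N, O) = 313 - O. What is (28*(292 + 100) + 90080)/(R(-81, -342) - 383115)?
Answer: -25264/95615 ≈ -0.26423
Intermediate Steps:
(28*(292 + 100) + 90080)/(R(-81, -342) - 383115) = (28*(292 + 100) + 90080)/((313 - 1*(-342)) - 383115) = (28*392 + 90080)/((313 + 342) - 383115) = (10976 + 90080)/(655 - 383115) = 101056/(-382460) = 101056*(-1/382460) = -25264/95615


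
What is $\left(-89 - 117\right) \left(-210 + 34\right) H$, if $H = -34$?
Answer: $-1232704$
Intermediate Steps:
$\left(-89 - 117\right) \left(-210 + 34\right) H = \left(-89 - 117\right) \left(-210 + 34\right) \left(-34\right) = \left(-206\right) \left(-176\right) \left(-34\right) = 36256 \left(-34\right) = -1232704$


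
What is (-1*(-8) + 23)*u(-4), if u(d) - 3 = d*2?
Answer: -155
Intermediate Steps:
u(d) = 3 + 2*d (u(d) = 3 + d*2 = 3 + 2*d)
(-1*(-8) + 23)*u(-4) = (-1*(-8) + 23)*(3 + 2*(-4)) = (8 + 23)*(3 - 8) = 31*(-5) = -155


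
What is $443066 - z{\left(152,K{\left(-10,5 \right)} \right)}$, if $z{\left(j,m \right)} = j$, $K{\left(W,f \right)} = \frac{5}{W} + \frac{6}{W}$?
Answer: $442914$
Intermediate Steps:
$K{\left(W,f \right)} = \frac{11}{W}$
$443066 - z{\left(152,K{\left(-10,5 \right)} \right)} = 443066 - 152 = 442914$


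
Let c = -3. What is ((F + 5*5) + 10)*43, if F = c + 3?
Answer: 1505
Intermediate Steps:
F = 0 (F = -3 + 3 = 0)
((F + 5*5) + 10)*43 = ((0 + 5*5) + 10)*43 = ((0 + 25) + 10)*43 = (25 + 10)*43 = 35*43 = 1505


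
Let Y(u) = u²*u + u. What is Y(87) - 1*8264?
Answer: 650326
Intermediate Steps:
Y(u) = u + u³ (Y(u) = u³ + u = u + u³)
Y(87) - 1*8264 = (87 + 87³) - 1*8264 = (87 + 658503) - 8264 = 658590 - 8264 = 650326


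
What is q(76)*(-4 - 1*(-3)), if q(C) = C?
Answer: -76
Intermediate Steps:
q(76)*(-4 - 1*(-3)) = 76*(-4 - 1*(-3)) = 76*(-4 + 3) = 76*(-1) = -76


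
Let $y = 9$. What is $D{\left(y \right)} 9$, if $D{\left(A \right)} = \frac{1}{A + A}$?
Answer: $\frac{1}{2} \approx 0.5$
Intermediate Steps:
$D{\left(A \right)} = \frac{1}{2 A}$
$D{\left(y \right)} 9 = \frac{1}{2 \cdot 9} \cdot 9 = \frac{1}{2} \cdot \frac{1}{9} \cdot 9 = \frac{1}{18} \cdot 9 = \frac{1}{2}$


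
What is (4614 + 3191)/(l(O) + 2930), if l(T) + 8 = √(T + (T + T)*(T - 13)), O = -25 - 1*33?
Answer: 543005/203093 - 1115*√8178/1218558 ≈ 2.5909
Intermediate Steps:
O = -58 (O = -25 - 33 = -58)
l(T) = -8 + √(T + 2*T*(-13 + T)) (l(T) = -8 + √(T + (T + T)*(T - 13)) = -8 + √(T + (2*T)*(-13 + T)) = -8 + √(T + 2*T*(-13 + T)))
(4614 + 3191)/(l(O) + 2930) = (4614 + 3191)/((-8 + √(-58*(-25 + 2*(-58)))) + 2930) = 7805/((-8 + √(-58*(-25 - 116))) + 2930) = 7805/((-8 + √(-58*(-141))) + 2930) = 7805/((-8 + √8178) + 2930) = 7805/(2922 + √8178)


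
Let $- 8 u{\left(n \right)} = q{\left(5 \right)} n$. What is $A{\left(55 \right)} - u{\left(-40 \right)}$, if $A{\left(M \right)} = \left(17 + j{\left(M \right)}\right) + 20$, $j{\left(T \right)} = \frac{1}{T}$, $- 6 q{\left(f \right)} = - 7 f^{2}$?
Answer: $- \frac{35909}{330} \approx -108.82$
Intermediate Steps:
$q{\left(f \right)} = \frac{7 f^{2}}{6}$ ($q{\left(f \right)} = - \frac{\left(-7\right) f^{2}}{6} = \frac{7 f^{2}}{6}$)
$A{\left(M \right)} = 37 + \frac{1}{M}$ ($A{\left(M \right)} = \left(17 + \frac{1}{M}\right) + 20 = 37 + \frac{1}{M}$)
$u{\left(n \right)} = - \frac{175 n}{48}$ ($u{\left(n \right)} = - \frac{\frac{7 \cdot 5^{2}}{6} n}{8} = - \frac{\frac{7}{6} \cdot 25 n}{8} = - \frac{\frac{175}{6} n}{8} = - \frac{175 n}{48}$)
$A{\left(55 \right)} - u{\left(-40 \right)} = \left(37 + \frac{1}{55}\right) - \left(- \frac{175}{48}\right) \left(-40\right) = \left(37 + \frac{1}{55}\right) - \frac{875}{6} = \frac{2036}{55} - \frac{875}{6} = - \frac{35909}{330}$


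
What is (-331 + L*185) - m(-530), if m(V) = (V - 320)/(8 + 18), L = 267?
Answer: 638257/13 ≈ 49097.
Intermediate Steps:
m(V) = -160/13 + V/26 (m(V) = (-320 + V)/26 = (-320 + V)*(1/26) = -160/13 + V/26)
(-331 + L*185) - m(-530) = (-331 + 267*185) - (-160/13 + (1/26)*(-530)) = (-331 + 49395) - (-160/13 - 265/13) = 49064 - 1*(-425/13) = 49064 + 425/13 = 638257/13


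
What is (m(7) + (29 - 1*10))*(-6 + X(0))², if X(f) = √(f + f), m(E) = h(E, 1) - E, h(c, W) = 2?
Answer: 504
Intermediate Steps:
m(E) = 2 - E
X(f) = √2*√f (X(f) = √(2*f) = √2*√f)
(m(7) + (29 - 1*10))*(-6 + X(0))² = ((2 - 1*7) + (29 - 1*10))*(-6 + √2*√0)² = ((2 - 7) + (29 - 10))*(-6 + √2*0)² = (-5 + 19)*(-6 + 0)² = 14*(-6)² = 14*36 = 504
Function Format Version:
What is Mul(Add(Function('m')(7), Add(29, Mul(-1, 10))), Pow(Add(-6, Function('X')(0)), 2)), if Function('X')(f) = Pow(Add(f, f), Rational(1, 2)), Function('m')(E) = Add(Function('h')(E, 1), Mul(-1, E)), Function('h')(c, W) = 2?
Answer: 504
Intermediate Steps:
Function('m')(E) = Add(2, Mul(-1, E))
Function('X')(f) = Mul(Pow(2, Rational(1, 2)), Pow(f, Rational(1, 2))) (Function('X')(f) = Pow(Mul(2, f), Rational(1, 2)) = Mul(Pow(2, Rational(1, 2)), Pow(f, Rational(1, 2))))
Mul(Add(Function('m')(7), Add(29, Mul(-1, 10))), Pow(Add(-6, Function('X')(0)), 2)) = Mul(Add(Add(2, Mul(-1, 7)), Add(29, Mul(-1, 10))), Pow(Add(-6, Mul(Pow(2, Rational(1, 2)), Pow(0, Rational(1, 2)))), 2)) = Mul(Add(Add(2, -7), Add(29, -10)), Pow(Add(-6, Mul(Pow(2, Rational(1, 2)), 0)), 2)) = Mul(Add(-5, 19), Pow(Add(-6, 0), 2)) = Mul(14, Pow(-6, 2)) = Mul(14, 36) = 504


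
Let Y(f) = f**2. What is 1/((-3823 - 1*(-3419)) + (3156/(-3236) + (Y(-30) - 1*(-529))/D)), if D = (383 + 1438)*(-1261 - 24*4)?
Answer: -1999117473/809594310686 ≈ -0.0024693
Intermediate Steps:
D = -2471097 (D = 1821*(-1261 - 96) = 1821*(-1357) = -2471097)
1/((-3823 - 1*(-3419)) + (3156/(-3236) + (Y(-30) - 1*(-529))/D)) = 1/((-3823 - 1*(-3419)) + (3156/(-3236) + ((-30)**2 - 1*(-529))/(-2471097))) = 1/((-3823 + 3419) + (3156*(-1/3236) + (900 + 529)*(-1/2471097))) = 1/(-404 + (-789/809 + 1429*(-1/2471097))) = 1/(-404 + (-789/809 - 1429/2471097)) = 1/(-404 - 1950851594/1999117473) = 1/(-809594310686/1999117473) = -1999117473/809594310686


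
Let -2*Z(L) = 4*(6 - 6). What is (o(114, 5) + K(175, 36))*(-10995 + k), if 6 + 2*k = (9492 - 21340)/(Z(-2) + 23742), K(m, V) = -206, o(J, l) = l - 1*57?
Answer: 11228178920/3957 ≈ 2.8375e+6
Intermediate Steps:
Z(L) = 0 (Z(L) = -2*(6 - 6) = -2*0 = -½*0 = 0)
o(J, l) = -57 + l (o(J, l) = l - 57 = -57 + l)
k = -38575/11871 (k = -3 + ((9492 - 21340)/(0 + 23742))/2 = -3 + (-11848/23742)/2 = -3 + (-11848*1/23742)/2 = -3 + (½)*(-5924/11871) = -3 - 2962/11871 = -38575/11871 ≈ -3.2495)
(o(114, 5) + K(175, 36))*(-10995 + k) = ((-57 + 5) - 206)*(-10995 - 38575/11871) = (-52 - 206)*(-130560220/11871) = -258*(-130560220/11871) = 11228178920/3957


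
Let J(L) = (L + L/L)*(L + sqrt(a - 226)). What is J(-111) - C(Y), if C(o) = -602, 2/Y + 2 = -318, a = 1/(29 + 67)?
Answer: 12812 - 55*I*sqrt(130170)/12 ≈ 12812.0 - 1653.6*I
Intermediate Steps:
a = 1/96 ≈ 0.010417
Y = -1/160 (Y = 2/(-2 - 318) = 2/(-320) = 2*(-1/320) = -1/160 ≈ -0.0062500)
J(L) = (1 + L)*(L + I*sqrt(130170)/24) (J(L) = (L + L/L)*(L + sqrt(1/96 - 226)) = (L + 1)*(L + sqrt(-21695/96)) = (1 + L)*(L + I*sqrt(130170)/24))
J(-111) - C(Y) = (-111 + (-111)**2 + I*sqrt(130170)/24 + (1/24)*I*(-111)*sqrt(130170)) - 1*(-602) = (-111 + 12321 + I*sqrt(130170)/24 - 37*I*sqrt(130170)/8) + 602 = (12210 - 55*I*sqrt(130170)/12) + 602 = 12812 - 55*I*sqrt(130170)/12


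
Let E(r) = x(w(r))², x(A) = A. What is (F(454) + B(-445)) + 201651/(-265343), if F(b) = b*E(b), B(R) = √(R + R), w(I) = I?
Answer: 24829912554101/265343 + I*√890 ≈ 9.3577e+7 + 29.833*I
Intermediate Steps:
B(R) = √2*√R (B(R) = √(2*R) = √2*√R)
E(r) = r²
F(b) = b³ (F(b) = b*b² = b³)
(F(454) + B(-445)) + 201651/(-265343) = (454³ + √2*√(-445)) + 201651/(-265343) = (93576664 + √2*(I*√445)) + 201651*(-1/265343) = (93576664 + I*√890) - 201651/265343 = 24829912554101/265343 + I*√890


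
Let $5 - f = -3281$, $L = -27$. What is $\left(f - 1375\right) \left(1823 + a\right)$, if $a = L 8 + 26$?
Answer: $3120663$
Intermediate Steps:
$f = 3286$ ($f = 5 - -3281 = 5 + 3281 = 3286$)
$a = -190$ ($a = \left(-27\right) 8 + 26 = -216 + 26 = -190$)
$\left(f - 1375\right) \left(1823 + a\right) = \left(3286 - 1375\right) \left(1823 - 190\right) = 1911 \cdot 1633 = 3120663$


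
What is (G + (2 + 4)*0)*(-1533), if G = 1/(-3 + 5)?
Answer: -1533/2 ≈ -766.50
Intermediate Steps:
G = 1/2 ≈ 0.50000
(G + (2 + 4)*0)*(-1533) = (1/2 + (2 + 4)*0)*(-1533) = (1/2 + 6*0)*(-1533) = (1/2 + 0)*(-1533) = (1/2)*(-1533) = -1533/2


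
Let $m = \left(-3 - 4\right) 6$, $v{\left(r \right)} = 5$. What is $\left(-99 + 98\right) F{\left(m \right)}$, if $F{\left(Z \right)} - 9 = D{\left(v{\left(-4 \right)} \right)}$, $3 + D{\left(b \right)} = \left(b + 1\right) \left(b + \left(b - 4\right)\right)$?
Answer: $-42$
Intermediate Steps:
$m = -42$ ($m = \left(-7\right) 6 = -42$)
$D{\left(b \right)} = -3 + \left(1 + b\right) \left(-4 + 2 b\right)$ ($D{\left(b \right)} = -3 + \left(b + 1\right) \left(b + \left(b - 4\right)\right) = -3 + \left(1 + b\right) \left(b + \left(-4 + b\right)\right) = -3 + \left(1 + b\right) \left(-4 + 2 b\right)$)
$F{\left(Z \right)} = 42$ ($F{\left(Z \right)} = 9 - \left(17 - 50\right) = 9 - -33 = 9 + 33 = 42$)
$\left(-99 + 98\right) F{\left(m \right)} = \left(-99 + 98\right) 42 = \left(-1\right) 42 = -42$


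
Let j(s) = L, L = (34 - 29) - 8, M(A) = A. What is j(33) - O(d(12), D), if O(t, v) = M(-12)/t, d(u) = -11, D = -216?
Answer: -45/11 ≈ -4.0909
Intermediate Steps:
L = -3 (L = 5 - 8 = -3)
O(t, v) = -12/t
j(s) = -3
j(33) - O(d(12), D) = -3 - (-12)/(-11) = -3 - (-12)*(-1)/11 = -3 - 1*12/11 = -3 - 12/11 = -45/11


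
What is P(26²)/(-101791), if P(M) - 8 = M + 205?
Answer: -889/101791 ≈ -0.0087336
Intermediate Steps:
P(M) = 213 + M (P(M) = 8 + (M + 205) = 8 + (205 + M) = 213 + M)
P(26²)/(-101791) = (213 + 26²)/(-101791) = (213 + 676)*(-1/101791) = 889*(-1/101791) = -889/101791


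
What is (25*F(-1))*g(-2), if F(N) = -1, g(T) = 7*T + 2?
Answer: 300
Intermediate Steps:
g(T) = 2 + 7*T
(25*F(-1))*g(-2) = (25*(-1))*(2 + 7*(-2)) = -25*(2 - 14) = -25*(-12) = 300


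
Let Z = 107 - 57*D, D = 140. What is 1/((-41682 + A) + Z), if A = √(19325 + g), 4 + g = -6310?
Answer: -49555/2455685014 - √13011/2455685014 ≈ -2.0226e-5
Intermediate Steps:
g = -6314 (g = -4 - 6310 = -6314)
Z = -7873 (Z = 107 - 57*140 = 107 - 7980 = -7873)
A = √13011 (A = √(19325 - 6314) = √13011 ≈ 114.07)
1/((-41682 + A) + Z) = 1/((-41682 + √13011) - 7873) = 1/(-49555 + √13011)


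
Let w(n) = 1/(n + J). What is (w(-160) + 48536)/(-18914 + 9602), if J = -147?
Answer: -14900551/2858784 ≈ -5.2122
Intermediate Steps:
w(n) = 1/(-147 + n) (w(n) = 1/(n - 147) = 1/(-147 + n))
(w(-160) + 48536)/(-18914 + 9602) = (1/(-147 - 160) + 48536)/(-18914 + 9602) = (1/(-307) + 48536)/(-9312) = (-1/307 + 48536)*(-1/9312) = (14900551/307)*(-1/9312) = -14900551/2858784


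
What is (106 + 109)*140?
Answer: 30100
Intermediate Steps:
(106 + 109)*140 = 215*140 = 30100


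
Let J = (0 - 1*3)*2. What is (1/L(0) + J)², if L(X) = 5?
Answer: 841/25 ≈ 33.640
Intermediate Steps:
J = -6 (J = (0 - 3)*2 = -3*2 = -6)
(1/L(0) + J)² = (1/5 - 6)² = (⅕ - 6)² = (-29/5)² = 841/25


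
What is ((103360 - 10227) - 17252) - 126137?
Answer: -50256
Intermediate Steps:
((103360 - 10227) - 17252) - 126137 = (93133 - 17252) - 126137 = 75881 - 126137 = -50256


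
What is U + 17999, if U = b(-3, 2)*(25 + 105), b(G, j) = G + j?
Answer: 17869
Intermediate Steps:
U = -130 (U = (-3 + 2)*(25 + 105) = -1*130 = -130)
U + 17999 = -130 + 17999 = 17869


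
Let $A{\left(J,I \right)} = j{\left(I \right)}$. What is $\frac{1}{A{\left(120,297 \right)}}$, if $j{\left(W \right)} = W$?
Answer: $\frac{1}{297} \approx 0.003367$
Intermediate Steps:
$A{\left(J,I \right)} = I$
$\frac{1}{A{\left(120,297 \right)}} = \frac{1}{297}$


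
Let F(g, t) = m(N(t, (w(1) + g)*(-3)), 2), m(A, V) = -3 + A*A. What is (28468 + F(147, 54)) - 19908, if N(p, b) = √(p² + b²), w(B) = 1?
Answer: 208609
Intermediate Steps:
N(p, b) = √(b² + p²)
m(A, V) = -3 + A²
F(g, t) = -3 + t² + (-3 - 3*g)² (F(g, t) = -3 + (√(((1 + g)*(-3))² + t²))² = -3 + (√((-3 - 3*g)² + t²))² = -3 + (√(t² + (-3 - 3*g)²))² = -3 + (t² + (-3 - 3*g)²) = -3 + t² + (-3 - 3*g)²)
(28468 + F(147, 54)) - 19908 = (28468 + (-3 + 54² + 9*(1 + 147)²)) - 19908 = (28468 + (-3 + 2916 + 9*148²)) - 19908 = (28468 + (-3 + 2916 + 9*21904)) - 19908 = (28468 + (-3 + 2916 + 197136)) - 19908 = (28468 + 200049) - 19908 = 228517 - 19908 = 208609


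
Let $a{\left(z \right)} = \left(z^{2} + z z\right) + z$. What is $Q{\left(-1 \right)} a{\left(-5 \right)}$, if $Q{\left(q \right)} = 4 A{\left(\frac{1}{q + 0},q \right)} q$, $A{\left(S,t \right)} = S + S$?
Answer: $360$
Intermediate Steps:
$A{\left(S,t \right)} = 2 S$
$a{\left(z \right)} = z + 2 z^{2}$ ($a{\left(z \right)} = \left(z^{2} + z^{2}\right) + z = 2 z^{2} + z = z + 2 z^{2}$)
$Q{\left(q \right)} = 8$ ($Q{\left(q \right)} = 4 \frac{2}{q + 0} q = 4 \frac{2}{q} q = \frac{8}{q} q = 8$)
$Q{\left(-1 \right)} a{\left(-5 \right)} = 8 \left(- 5 \left(1 + 2 \left(-5\right)\right)\right) = 8 \left(- 5 \left(1 - 10\right)\right) = 8 \left(\left(-5\right) \left(-9\right)\right) = 8 \cdot 45 = 360$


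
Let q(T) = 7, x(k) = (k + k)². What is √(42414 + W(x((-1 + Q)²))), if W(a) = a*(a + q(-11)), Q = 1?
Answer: √42414 ≈ 205.95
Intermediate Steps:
x(k) = 4*k² (x(k) = (2*k)² = 4*k²)
W(a) = a*(7 + a) (W(a) = a*(a + 7) = a*(7 + a))
√(42414 + W(x((-1 + Q)²))) = √(42414 + (4*((-1 + 1)²)²)*(7 + 4*((-1 + 1)²)²)) = √(42414 + (4*(0²)²)*(7 + 4*(0²)²)) = √(42414 + (4*0²)*(7 + 4*0²)) = √(42414 + (4*0)*(7 + 4*0)) = √(42414 + 0*(7 + 0)) = √(42414 + 0*7) = √(42414 + 0) = √42414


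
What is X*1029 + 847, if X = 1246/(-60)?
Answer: -205219/10 ≈ -20522.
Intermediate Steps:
X = -623/30 (X = 1246*(-1/60) = -623/30 ≈ -20.767)
X*1029 + 847 = -623/30*1029 + 847 = -213689/10 + 847 = -205219/10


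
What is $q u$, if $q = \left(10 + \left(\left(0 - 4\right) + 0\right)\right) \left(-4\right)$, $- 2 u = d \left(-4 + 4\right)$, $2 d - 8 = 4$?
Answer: $0$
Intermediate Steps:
$d = 6$ ($d = 4 + \frac{1}{2} \cdot 4 = 4 + 2 = 6$)
$u = 0$ ($u = - \frac{6 \left(-4 + 4\right)}{2} = - \frac{6 \cdot 0}{2} = \left(- \frac{1}{2}\right) 0 = 0$)
$q = -24$ ($q = \left(10 + \left(-4 + 0\right)\right) \left(-4\right) = \left(10 - 4\right) \left(-4\right) = 6 \left(-4\right) = -24$)
$q u = \left(-24\right) 0 = 0$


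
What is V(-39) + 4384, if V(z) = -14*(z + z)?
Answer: 5476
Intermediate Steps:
V(z) = -28*z
V(-39) + 4384 = -28*(-39) + 4384 = 1092 + 4384 = 5476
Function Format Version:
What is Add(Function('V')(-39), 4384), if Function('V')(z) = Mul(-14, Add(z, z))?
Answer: 5476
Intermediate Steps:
Function('V')(z) = Mul(-28, z) (Function('V')(z) = Mul(-14, Mul(2, z)) = Mul(-28, z))
Add(Function('V')(-39), 4384) = Add(Mul(-28, -39), 4384) = Add(1092, 4384) = 5476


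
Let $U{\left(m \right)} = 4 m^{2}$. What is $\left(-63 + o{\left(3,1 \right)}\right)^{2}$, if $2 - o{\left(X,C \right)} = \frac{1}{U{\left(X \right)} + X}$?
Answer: $\frac{5664400}{1521} \approx 3724.1$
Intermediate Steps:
$o{\left(X,C \right)} = 2 - \frac{1}{X + 4 X^{2}}$ ($o{\left(X,C \right)} = 2 - \frac{1}{4 X^{2} + X} = 2 - \frac{1}{X + 4 X^{2}}$)
$\left(-63 + o{\left(3,1 \right)}\right)^{2} = \left(-63 + \frac{-1 + 2 \cdot 3 + 8 \cdot 3^{2}}{3 \left(1 + 4 \cdot 3\right)}\right)^{2} = \left(-63 + \frac{-1 + 6 + 8 \cdot 9}{3 \left(1 + 12\right)}\right)^{2} = \left(-63 + \frac{-1 + 6 + 72}{3 \cdot 13}\right)^{2} = \left(-63 + \frac{1}{3} \cdot \frac{1}{13} \cdot 77\right)^{2} = \left(-63 + \frac{77}{39}\right)^{2} = \left(- \frac{2380}{39}\right)^{2} = \frac{5664400}{1521}$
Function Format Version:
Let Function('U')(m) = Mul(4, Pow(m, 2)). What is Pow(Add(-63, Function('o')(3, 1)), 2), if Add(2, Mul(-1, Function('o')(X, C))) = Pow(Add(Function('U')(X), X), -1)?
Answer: Rational(5664400, 1521) ≈ 3724.1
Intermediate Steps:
Function('o')(X, C) = Add(2, Mul(-1, Pow(Add(X, Mul(4, Pow(X, 2))), -1))) (Function('o')(X, C) = Add(2, Mul(-1, Pow(Add(Mul(4, Pow(X, 2)), X), -1))) = Add(2, Mul(-1, Pow(Add(X, Mul(4, Pow(X, 2))), -1))))
Pow(Add(-63, Function('o')(3, 1)), 2) = Pow(Add(-63, Mul(Pow(3, -1), Pow(Add(1, Mul(4, 3)), -1), Add(-1, Mul(2, 3), Mul(8, Pow(3, 2))))), 2) = Pow(Add(-63, Mul(Rational(1, 3), Pow(Add(1, 12), -1), Add(-1, 6, Mul(8, 9)))), 2) = Pow(Add(-63, Mul(Rational(1, 3), Pow(13, -1), Add(-1, 6, 72))), 2) = Pow(Add(-63, Mul(Rational(1, 3), Rational(1, 13), 77)), 2) = Pow(Add(-63, Rational(77, 39)), 2) = Pow(Rational(-2380, 39), 2) = Rational(5664400, 1521)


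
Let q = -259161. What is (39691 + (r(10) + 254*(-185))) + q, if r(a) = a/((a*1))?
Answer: -266459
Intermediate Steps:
r(a) = 1 (r(a) = a/a = 1)
(39691 + (r(10) + 254*(-185))) + q = (39691 + (1 + 254*(-185))) - 259161 = (39691 + (1 - 46990)) - 259161 = (39691 - 46989) - 259161 = -7298 - 259161 = -266459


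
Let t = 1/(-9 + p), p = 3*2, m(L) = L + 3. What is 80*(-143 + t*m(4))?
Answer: -34880/3 ≈ -11627.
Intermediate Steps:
m(L) = 3 + L
p = 6
t = -⅓ (t = 1/(-9 + 6) = 1/(-3) = -⅓ ≈ -0.33333)
80*(-143 + t*m(4)) = 80*(-143 - (3 + 4)/3) = 80*(-143 - ⅓*7) = 80*(-143 - 7/3) = 80*(-436/3) = -34880/3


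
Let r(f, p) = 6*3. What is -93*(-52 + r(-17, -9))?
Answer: 3162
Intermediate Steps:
r(f, p) = 18
-93*(-52 + r(-17, -9)) = -93*(-52 + 18) = -93*(-34) = 3162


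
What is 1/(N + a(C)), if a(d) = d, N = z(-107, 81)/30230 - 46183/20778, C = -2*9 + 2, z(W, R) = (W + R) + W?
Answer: -157029735/2862194651 ≈ -0.054863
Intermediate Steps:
z(W, R) = R + 2*W (z(W, R) = (R + W) + W = R + 2*W)
C = -16 (C = -18 + 2 = -16)
N = -349718891/157029735 (N = (81 + 2*(-107))/30230 - 46183/20778 = (81 - 214)*(1/30230) - 46183*1/20778 = -133*1/30230 - 46183/20778 = -133/30230 - 46183/20778 = -349718891/157029735 ≈ -2.2271)
1/(N + a(C)) = 1/(-349718891/157029735 - 16) = 1/(-2862194651/157029735) = -157029735/2862194651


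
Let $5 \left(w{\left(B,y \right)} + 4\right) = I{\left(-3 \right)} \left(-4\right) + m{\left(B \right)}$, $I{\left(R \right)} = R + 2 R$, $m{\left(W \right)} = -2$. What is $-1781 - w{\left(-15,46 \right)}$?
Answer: $- \frac{8919}{5} \approx -1783.8$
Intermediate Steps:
$I{\left(R \right)} = 3 R$
$w{\left(B,y \right)} = \frac{14}{5}$ ($w{\left(B,y \right)} = -4 + \frac{3 \left(-3\right) \left(-4\right) - 2}{5} = -4 + \frac{\left(-9\right) \left(-4\right) - 2}{5} = -4 + \frac{36 - 2}{5} = -4 + \frac{1}{5} \cdot 34 = -4 + \frac{34}{5} = \frac{14}{5}$)
$-1781 - w{\left(-15,46 \right)} = -1781 - \frac{14}{5} = - \frac{8919}{5}$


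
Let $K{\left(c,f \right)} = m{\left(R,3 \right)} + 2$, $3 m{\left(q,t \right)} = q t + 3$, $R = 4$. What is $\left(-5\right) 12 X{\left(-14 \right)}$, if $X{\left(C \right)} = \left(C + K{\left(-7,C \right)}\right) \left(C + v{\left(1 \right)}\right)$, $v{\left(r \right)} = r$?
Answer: $-5460$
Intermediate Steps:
$m{\left(q,t \right)} = 1 + \frac{q t}{3}$ ($m{\left(q,t \right)} = \frac{q t + 3}{3} = \frac{3 + q t}{3} = 1 + \frac{q t}{3}$)
$K{\left(c,f \right)} = 7$ ($K{\left(c,f \right)} = \left(1 + \frac{1}{3} \cdot 4 \cdot 3\right) + 2 = \left(1 + 4\right) + 2 = 5 + 2 = 7$)
$X{\left(C \right)} = \left(1 + C\right) \left(7 + C\right)$ ($X{\left(C \right)} = \left(C + 7\right) \left(C + 1\right) = \left(7 + C\right) \left(1 + C\right) = \left(1 + C\right) \left(7 + C\right)$)
$\left(-5\right) 12 X{\left(-14 \right)} = \left(-5\right) 12 \left(7 + \left(-14\right)^{2} + 8 \left(-14\right)\right) = - 60 \left(7 + 196 - 112\right) = \left(-60\right) 91 = -5460$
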